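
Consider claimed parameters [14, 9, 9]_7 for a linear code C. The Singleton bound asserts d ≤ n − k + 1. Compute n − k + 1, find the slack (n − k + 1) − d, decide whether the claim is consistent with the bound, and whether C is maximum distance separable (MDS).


Singleton RHS = n − k + 1 = 6, slack = -3, bound violated (no such code; not MDS).

Singleton bound: d ≤ n − k + 1.
Here n = 14, k = 9, so n − k + 1 = 6.
Given d = 9, check d ≤ 6: NO.
Slack = (n − k + 1) − d = -3.
The slack is negative: d = 9 exceeds n − k + 1 = 6 by 3, so the Singleton bound is violated and no linear [14, 9, 9]_7 code can exist. In particular it is not MDS (MDS requires d = n − k + 1 exactly).
Description: the claimed parameters are [14, 9, 9]_7; such a code would be impossible (violates the Singleton bound).


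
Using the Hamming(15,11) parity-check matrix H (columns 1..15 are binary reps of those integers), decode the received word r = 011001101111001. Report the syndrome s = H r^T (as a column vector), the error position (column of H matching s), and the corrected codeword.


s = (1, 0, 1, 1)^T, error position = 11, corrected codeword c = 011001101101001

Compute s = H r^T mod 2 one row at a time:
  s_1 = 0 + 1 + 1 + 1 + 1 + 0 + 0 + 1 = 5 ≡ 1 (mod 2).
  s_2 = 0 + 0 + 1 + 1 + 1 + 0 + 0 + 1 = 4 ≡ 0 (mod 2).
  s_3 = 1 + 1 + 1 + 1 + 1 + 1 + 0 + 1 = 7 ≡ 1 (mod 2).
  s_4 = 0 + 1 + 0 + 1 + 1 + 1 + 0 + 1 = 5 ≡ 1 (mod 2).
s = (1, 0, 1, 1)^T — this equals column 11 of H (binary 1011), so error is at position 11.
Correct: flip bit 11 of r = 011001101111001 to get c = 011001101101001.


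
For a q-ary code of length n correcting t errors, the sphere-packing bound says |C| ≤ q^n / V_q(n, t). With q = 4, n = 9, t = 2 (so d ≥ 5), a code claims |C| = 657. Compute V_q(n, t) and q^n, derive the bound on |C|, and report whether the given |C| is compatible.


V_q(n, t) = 352, q^n = 262144, Hamming bound = 744, |C| = 657 ≤ bound (satisfied).

Step 1: Compute V_q(n, t) = Σ_{j=0}^2 C(n, j) (q−1)^j.
  j = 0: C(9,0)·(3)^0 = 1·1 = 1.
  j = 1: C(9,1)·(3)^1 = 9·3 = 27.
  j = 2: C(9,2)·(3)^2 = 36·9 = 324.
  V_q(n, t) = 1 + 27 + 324 = 352.
Step 2: q^n = 4^9 = 262144.
Step 3: Hamming bound ⌊q^n / V_q(n,t)⌋ = ⌊262144/352⌋ = 744.
Step 4: Compare |C| = 657 to 744: satisfied.
The claimed |C| lies below the Hamming bound.


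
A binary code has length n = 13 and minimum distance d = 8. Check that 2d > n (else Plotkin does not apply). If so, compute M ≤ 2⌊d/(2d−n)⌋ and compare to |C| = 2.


Plotkin bound M ≤ 4; given |C| = 2 ≤ bound (satisfied).

Check applicability: 2d = 16, n = 13.
2d − n = 3 > 0, so Plotkin applies.
Compute d/(2d−n) = 8/3 ≈ 2.6667.
⌊d/(2d−n)⌋ = 2.
Plotkin bound: M ≤ 2·2 = 4.
Given |C| = 2, check: satisfied.
This |C| is below the Plotkin bound.


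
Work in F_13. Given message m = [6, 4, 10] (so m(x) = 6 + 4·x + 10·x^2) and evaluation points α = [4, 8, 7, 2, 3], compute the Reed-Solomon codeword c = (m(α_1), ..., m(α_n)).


c = [0, 2, 4, 2, 4]

Message polynomial: m(x) = 6 + 4·x + 10·x^2 (mod 13).
For each evaluation point α_i, compute m(α_i) mod 13:
  α_1 = 4: Horner steps 10 → 5 → 0, so m(4) = 0.
  α_2 = 8: Horner steps 10 → 6 → 2, so m(8) = 2.
  α_3 = 7: Horner steps 10 → 9 → 4, so m(7) = 4.
  α_4 = 2: Horner steps 10 → 11 → 2, so m(2) = 2.
  α_5 = 3: Horner steps 10 → 8 → 4, so m(3) = 4.
Codeword c = [0, 2, 4, 2, 4] ∈ F_13^5.


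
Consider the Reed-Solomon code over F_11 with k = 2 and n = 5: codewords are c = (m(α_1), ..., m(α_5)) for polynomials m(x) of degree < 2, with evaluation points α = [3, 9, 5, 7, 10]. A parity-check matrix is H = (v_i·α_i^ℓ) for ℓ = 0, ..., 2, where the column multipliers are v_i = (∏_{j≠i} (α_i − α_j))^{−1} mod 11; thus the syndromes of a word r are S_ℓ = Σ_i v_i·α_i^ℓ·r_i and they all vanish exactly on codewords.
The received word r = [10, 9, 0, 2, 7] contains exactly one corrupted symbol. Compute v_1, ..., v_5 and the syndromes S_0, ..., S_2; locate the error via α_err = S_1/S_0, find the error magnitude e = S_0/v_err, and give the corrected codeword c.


S = (2, 10, 6), error at position 3, error magnitude e = 5, c = [10, 9, 6, 2, 7].

Step 1: column multipliers v_i = (∏_{j≠i}(α_i − α_j))^{−1} mod 11.
  i = 1 (α = 3): (3−9)(3−5)(3−7)(3−10) = (−6)·(−2)·(−4)·(−7) = 336 ≡ 6, so v_1 = 6^{−1} = 2 (mod 11).
  i = 2 (α = 9): (9−3)(9−5)(9−7)(9−10) = 6·4·2·(−1) = −48 ≡ 7, so v_2 = 7^{−1} = 8 (mod 11).
  i = 3 (α = 5): (5−3)(5−9)(5−7)(5−10) = 2·(−4)·(−2)·(−5) = −80 ≡ 8, so v_3 = 8^{−1} = 7 (mod 11).
  i = 4 (α = 7): (7−3)(7−9)(7−5)(7−10) = 4·(−2)·2·(−3) = 48 ≡ 4, so v_4 = 4^{−1} = 3 (mod 11).
  i = 5 (α = 10): (10−3)(10−9)(10−5)(10−7) = 7·1·5·3 = 105 ≡ 6, so v_5 = 6^{−1} = 2 (mod 11).
  v = [2, 8, 7, 3, 2].
Step 2: syndromes of r = [10, 9, 0, 2, 7] (all sums mod 11).
  S_0 = Σ v_i r_i = 2·10 + 8·9 + 7·0 + 3·2 + 2·7 = 112 ≡ 2.
  S_1 = Σ v_i α_i r_i = 2·3·10 + 8·9·9 + 7·5·0 + 3·7·2 + 2·10·7 = 890 ≡ 10.
  α_i^2 mod 11 = [9, 4, 3, 5, 1].
  S_2 = Σ v_i α_i^2 r_i = 2·9·10 + 8·4·9 + 7·3·0 + 3·5·2 + 2·1·7 = 512 ≡ 6.
  S = (2, 10, 6) ≠ 0, so r is not a codeword (an error is present).
Step 3: locate the error. For a single error e at position i, S_ℓ = v_i·e·α_i^ℓ, so α_err = S_1/S_0.
  S_0^{−1} = 2^{−1} = 6 (mod 11), so α_err = 10·6 = 60 ≡ 5 = α_3. Error position i = 3.
  Consistency check: S_2/S_1 = 6·10 = 60 ≡ 5 = α_err ✓ (single-error assumption holds).
Step 4: error magnitude e = S_0/v_3 = S_0·∏_{j≠3}(α_3 − α_j) = 2·8 = 16 ≡ 5 (mod 11).
Step 5: correct position 3: c_3 = r_3 − e = 0 − 5 ≡ 6 (mod 11). Hence c = [10, 9, 6, 2, 7].
  Check: interpolating c through the α_i gives m(x) = 5 + 9·x (degree < 2) with m(α_i) = c_i for every i, so c is indeed a codeword.


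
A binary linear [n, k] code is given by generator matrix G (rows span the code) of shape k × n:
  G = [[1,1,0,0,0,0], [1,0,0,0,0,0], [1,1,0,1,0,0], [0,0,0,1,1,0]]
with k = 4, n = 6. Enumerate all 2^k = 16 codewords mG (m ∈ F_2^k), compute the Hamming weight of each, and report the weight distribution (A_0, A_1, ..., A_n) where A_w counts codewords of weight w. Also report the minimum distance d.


Weight distribution: A_0 = 1, A_1 = 4, A_2 = 6, A_3 = 4, A_4 = 1. Minimum distance d = 1.

Enumerate all 2^4 = 16 messages m ∈ F_2^4.
For each, compute codeword c = mG in F_2^6, then tally its weight.
  m = 0000 → c = 000000, weight = 0.
  m = 1000 → c = 110000, weight = 2.
  m = 0100 → c = 100000, weight = 1.
  m = 1100 → c = 010000, weight = 1.
  m = 0010 → c = 110100, weight = 3.
  m = 1010 → c = 000100, weight = 1.
  m = 0110 → c = 010100, weight = 2.
  m = 1110 → c = 100100, weight = 2.
  m = 0001 → c = 000110, weight = 2.
  m = 1001 → c = 110110, weight = 4.
  m = 0101 → c = 100110, weight = 3.
  m = 1101 → c = 010110, weight = 3.
  m = 0011 → c = 110010, weight = 3.
  m = 1011 → c = 000010, weight = 1.
  m = 0111 → c = 010010, weight = 2.
  m = 1111 → c = 100010, weight = 2.
Tally weights:
  weight 0: 1 codewords.
  weight 1: 4 codewords.
  weight 2: 6 codewords.
  weight 3: 4 codewords.
  weight 4: 1 codewords.
Minimum distance d = smallest w > 0 with A_w > 0 = 1.
Sanity: Σ A_w = 16 = 2^4 = 16 ✓.


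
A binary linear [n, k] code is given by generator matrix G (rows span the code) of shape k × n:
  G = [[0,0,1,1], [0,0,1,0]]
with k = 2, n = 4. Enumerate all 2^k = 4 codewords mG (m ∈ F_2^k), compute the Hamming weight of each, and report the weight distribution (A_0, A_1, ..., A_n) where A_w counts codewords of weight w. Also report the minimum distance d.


Weight distribution: A_0 = 1, A_1 = 2, A_2 = 1. Minimum distance d = 1.

Enumerate all 2^2 = 4 messages m ∈ F_2^2.
For each, compute codeword c = mG in F_2^4, then tally its weight.
  m = 00 → c = 0000, weight = 0.
  m = 10 → c = 0011, weight = 2.
  m = 01 → c = 0010, weight = 1.
  m = 11 → c = 0001, weight = 1.
Tally weights:
  weight 0: 1 codewords.
  weight 1: 2 codewords.
  weight 2: 1 codewords.
Minimum distance d = smallest w > 0 with A_w > 0 = 1.
Sanity: Σ A_w = 4 = 2^2 = 4 ✓.


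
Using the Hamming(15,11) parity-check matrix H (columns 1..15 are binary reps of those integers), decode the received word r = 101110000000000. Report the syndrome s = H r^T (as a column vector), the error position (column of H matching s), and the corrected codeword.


s = (0, 0, 1, 1)^T, error position = 3, corrected codeword c = 100110000000000

Compute s = H r^T mod 2 one row at a time:
  s_1 = 0 + 0 + 0 + 0 + 0 + 0 + 0 + 0 = 0 ≡ 0 (mod 2).
  s_2 = 1 + 1 + 0 + 0 + 0 + 0 + 0 + 0 = 2 ≡ 0 (mod 2).
  s_3 = 0 + 1 + 0 + 0 + 0 + 0 + 0 + 0 = 1 ≡ 1 (mod 2).
  s_4 = 1 + 1 + 1 + 0 + 0 + 0 + 0 + 0 = 3 ≡ 1 (mod 2).
s = (0, 0, 1, 1)^T — this equals column 3 of H (binary 0011), so error is at position 3.
Correct: flip bit 3 of r = 101110000000000 to get c = 100110000000000.


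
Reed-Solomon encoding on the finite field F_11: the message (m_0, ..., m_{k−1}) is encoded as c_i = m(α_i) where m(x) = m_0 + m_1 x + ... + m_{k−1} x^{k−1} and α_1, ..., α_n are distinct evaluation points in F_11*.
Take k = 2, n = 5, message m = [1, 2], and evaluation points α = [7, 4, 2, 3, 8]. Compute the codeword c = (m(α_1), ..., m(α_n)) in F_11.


c = [4, 9, 5, 7, 6]

Message polynomial: m(x) = 1 + 2·x (mod 11).
For each evaluation point α_i, compute m(α_i) mod 11:
  α_1 = 7: Horner steps 2 → 4, so m(7) = 4.
  α_2 = 4: Horner steps 2 → 9, so m(4) = 9.
  α_3 = 2: Horner steps 2 → 5, so m(2) = 5.
  α_4 = 3: Horner steps 2 → 7, so m(3) = 7.
  α_5 = 8: Horner steps 2 → 6, so m(8) = 6.
Codeword c = [4, 9, 5, 7, 6] ∈ F_11^5.


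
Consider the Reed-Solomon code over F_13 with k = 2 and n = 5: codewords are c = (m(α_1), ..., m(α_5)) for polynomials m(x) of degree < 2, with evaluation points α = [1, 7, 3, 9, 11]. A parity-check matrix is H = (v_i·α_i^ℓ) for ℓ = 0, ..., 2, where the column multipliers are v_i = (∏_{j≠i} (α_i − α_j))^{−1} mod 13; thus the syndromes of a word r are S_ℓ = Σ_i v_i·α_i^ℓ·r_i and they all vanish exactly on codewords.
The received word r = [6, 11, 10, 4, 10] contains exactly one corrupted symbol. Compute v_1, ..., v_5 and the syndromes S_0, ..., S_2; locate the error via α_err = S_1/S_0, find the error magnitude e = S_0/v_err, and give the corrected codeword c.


S = (4, 12, 10), error at position 3, error magnitude e = 11, c = [6, 11, 12, 4, 10].

Step 1: column multipliers v_i = (∏_{j≠i}(α_i − α_j))^{−1} mod 13.
  i = 1 (α = 1): (1−7)(1−3)(1−9)(1−11) = (−6)·(−2)·(−8)·(−10) = 960 ≡ 11, so v_1 = 11^{−1} = 6 (mod 13).
  i = 2 (α = 7): (7−1)(7−3)(7−9)(7−11) = 6·4·(−2)·(−4) = 192 ≡ 10, so v_2 = 10^{−1} = 4 (mod 13).
  i = 3 (α = 3): (3−1)(3−7)(3−9)(3−11) = 2·(−4)·(−6)·(−8) = −384 ≡ 6, so v_3 = 6^{−1} = 11 (mod 13).
  i = 4 (α = 9): (9−1)(9−7)(9−3)(9−11) = 8·2·6·(−2) = −192 ≡ 3, so v_4 = 3^{−1} = 9 (mod 13).
  i = 5 (α = 11): (11−1)(11−7)(11−3)(11−9) = 10·4·8·2 = 640 ≡ 3, so v_5 = 3^{−1} = 9 (mod 13).
  v = [6, 4, 11, 9, 9].
Step 2: syndromes of r = [6, 11, 10, 4, 10] (all sums mod 13).
  S_0 = Σ v_i r_i = 6·6 + 4·11 + 11·10 + 9·4 + 9·10 = 316 ≡ 4.
  S_1 = Σ v_i α_i r_i = 6·1·6 + 4·7·11 + 11·3·10 + 9·9·4 + 9·11·10 = 1988 ≡ 12.
  α_i^2 mod 13 = [1, 10, 9, 3, 4].
  S_2 = Σ v_i α_i^2 r_i = 6·1·6 + 4·10·11 + 11·9·10 + 9·3·4 + 9·4·10 = 1934 ≡ 10.
  S = (4, 12, 10) ≠ 0, so r is not a codeword (an error is present).
Step 3: locate the error. For a single error e at position i, S_ℓ = v_i·e·α_i^ℓ, so α_err = S_1/S_0.
  S_0^{−1} = 4^{−1} = 10 (mod 13), so α_err = 12·10 = 120 ≡ 3 = α_3. Error position i = 3.
  Consistency check: S_2/S_1 = 10·12 = 120 ≡ 3 = α_err ✓ (single-error assumption holds).
Step 4: error magnitude e = S_0/v_3 = S_0·∏_{j≠3}(α_3 − α_j) = 4·6 = 24 ≡ 11 (mod 13).
Step 5: correct position 3: c_3 = r_3 − e = 10 − 11 ≡ 12 (mod 13). Hence c = [6, 11, 12, 4, 10].
  Check: interpolating c through the α_i gives m(x) = 3 + 3·x (degree < 2) with m(α_i) = c_i for every i, so c is indeed a codeword.


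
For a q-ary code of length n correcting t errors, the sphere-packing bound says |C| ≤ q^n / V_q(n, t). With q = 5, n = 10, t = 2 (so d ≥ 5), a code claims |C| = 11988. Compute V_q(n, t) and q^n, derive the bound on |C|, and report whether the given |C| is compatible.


V_q(n, t) = 761, q^n = 9765625, Hamming bound = 12832, |C| = 11988 ≤ bound (satisfied).

Step 1: Compute V_q(n, t) = Σ_{j=0}^2 C(n, j) (q−1)^j.
  j = 0: C(10,0)·(4)^0 = 1·1 = 1.
  j = 1: C(10,1)·(4)^1 = 10·4 = 40.
  j = 2: C(10,2)·(4)^2 = 45·16 = 720.
  V_q(n, t) = 1 + 40 + 720 = 761.
Step 2: q^n = 5^10 = 9765625.
Step 3: Hamming bound ⌊q^n / V_q(n,t)⌋ = ⌊9765625/761⌋ = 12832.
Step 4: Compare |C| = 11988 to 12832: satisfied.
The claimed |C| lies below the Hamming bound.


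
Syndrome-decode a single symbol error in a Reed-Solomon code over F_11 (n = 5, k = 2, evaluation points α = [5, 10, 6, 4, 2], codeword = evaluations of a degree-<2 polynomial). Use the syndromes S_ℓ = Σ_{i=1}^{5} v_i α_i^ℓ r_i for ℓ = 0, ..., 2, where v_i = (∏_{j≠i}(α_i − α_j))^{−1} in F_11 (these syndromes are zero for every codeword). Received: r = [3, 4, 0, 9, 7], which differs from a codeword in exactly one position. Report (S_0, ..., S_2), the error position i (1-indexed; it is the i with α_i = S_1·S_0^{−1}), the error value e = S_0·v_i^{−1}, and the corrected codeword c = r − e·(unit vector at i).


S = (1, 5, 3), error at position 1, error magnitude e = 4, c = [10, 4, 0, 9, 7].

Step 1: column multipliers v_i = (∏_{j≠i}(α_i − α_j))^{−1} mod 11.
  i = 1 (α = 5): (5−10)(5−6)(5−4)(5−2) = (−5)·(−1)·1·3 = 15 ≡ 4, so v_1 = 4^{−1} = 3 (mod 11).
  i = 2 (α = 10): (10−5)(10−6)(10−4)(10−2) = 5·4·6·8 = 960 ≡ 3, so v_2 = 3^{−1} = 4 (mod 11).
  i = 3 (α = 6): (6−5)(6−10)(6−4)(6−2) = 1·(−4)·2·4 = −32 ≡ 1, so v_3 = 1^{−1} = 1 (mod 11).
  i = 4 (α = 4): (4−5)(4−10)(4−6)(4−2) = (−1)·(−6)·(−2)·2 = −24 ≡ 9, so v_4 = 9^{−1} = 5 (mod 11).
  i = 5 (α = 2): (2−5)(2−10)(2−6)(2−4) = (−3)·(−8)·(−4)·(−2) = 192 ≡ 5, so v_5 = 5^{−1} = 9 (mod 11).
  v = [3, 4, 1, 5, 9].
Step 2: syndromes of r = [3, 4, 0, 9, 7] (all sums mod 11).
  S_0 = Σ v_i r_i = 3·3 + 4·4 + 1·0 + 5·9 + 9·7 = 133 ≡ 1.
  S_1 = Σ v_i α_i r_i = 3·5·3 + 4·10·4 + 1·6·0 + 5·4·9 + 9·2·7 = 511 ≡ 5.
  α_i^2 mod 11 = [3, 1, 3, 5, 4].
  S_2 = Σ v_i α_i^2 r_i = 3·3·3 + 4·1·4 + 1·3·0 + 5·5·9 + 9·4·7 = 520 ≡ 3.
  S = (1, 5, 3) ≠ 0, so r is not a codeword (an error is present).
Step 3: locate the error. For a single error e at position i, S_ℓ = v_i·e·α_i^ℓ, so α_err = S_1/S_0.
  S_0^{−1} = 1^{−1} = 1 (mod 11), so α_err = 5·1 = 5 ≡ 5 = α_1. Error position i = 1.
  Consistency check: S_2/S_1 = 3·9 = 27 ≡ 5 = α_err ✓ (single-error assumption holds).
Step 4: error magnitude e = S_0/v_1 = S_0·∏_{j≠1}(α_1 − α_j) = 1·4 = 4 ≡ 4 (mod 11).
Step 5: correct position 1: c_1 = r_1 − e = 3 − 4 ≡ 10 (mod 11). Hence c = [10, 4, 0, 9, 7].
  Check: interpolating c through the α_i gives m(x) = 5 + 1·x (degree < 2) with m(α_i) = c_i for every i, so c is indeed a codeword.


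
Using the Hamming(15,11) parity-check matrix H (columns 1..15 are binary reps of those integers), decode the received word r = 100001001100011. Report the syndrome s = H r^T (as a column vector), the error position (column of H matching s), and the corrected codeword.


s = (0, 1, 0, 1)^T, error position = 5, corrected codeword c = 100011001100011

Compute s = H r^T mod 2 one row at a time:
  s_1 = 0 + 1 + 1 + 0 + 0 + 0 + 1 + 1 = 4 ≡ 0 (mod 2).
  s_2 = 0 + 0 + 1 + 0 + 0 + 0 + 1 + 1 = 3 ≡ 1 (mod 2).
  s_3 = 0 + 0 + 1 + 0 + 1 + 0 + 1 + 1 = 4 ≡ 0 (mod 2).
  s_4 = 1 + 0 + 0 + 0 + 1 + 0 + 0 + 1 = 3 ≡ 1 (mod 2).
s = (0, 1, 0, 1)^T — this equals column 5 of H (binary 0101), so error is at position 5.
Correct: flip bit 5 of r = 100001001100011 to get c = 100011001100011.


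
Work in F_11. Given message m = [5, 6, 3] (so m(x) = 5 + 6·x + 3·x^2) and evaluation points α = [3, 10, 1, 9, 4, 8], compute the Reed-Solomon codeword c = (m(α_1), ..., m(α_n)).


c = [6, 2, 3, 5, 0, 3]

Message polynomial: m(x) = 5 + 6·x + 3·x^2 (mod 11).
For each evaluation point α_i, compute m(α_i) mod 11:
  α_1 = 3: Horner steps 3 → 4 → 6, so m(3) = 6.
  α_2 = 10: Horner steps 3 → 3 → 2, so m(10) = 2.
  α_3 = 1: Horner steps 3 → 9 → 3, so m(1) = 3.
  α_4 = 9: Horner steps 3 → 0 → 5, so m(9) = 5.
  α_5 = 4: Horner steps 3 → 7 → 0, so m(4) = 0.
  α_6 = 8: Horner steps 3 → 8 → 3, so m(8) = 3.
Codeword c = [6, 2, 3, 5, 0, 3] ∈ F_11^6.


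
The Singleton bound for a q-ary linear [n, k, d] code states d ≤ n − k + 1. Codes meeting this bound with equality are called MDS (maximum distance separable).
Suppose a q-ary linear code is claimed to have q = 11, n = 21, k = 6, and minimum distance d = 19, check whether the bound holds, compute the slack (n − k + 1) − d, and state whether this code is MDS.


Singleton RHS = n − k + 1 = 16, slack = -3, bound violated (no such code; not MDS).

Singleton bound: d ≤ n − k + 1.
Here n = 21, k = 6, so n − k + 1 = 16.
Given d = 19, check d ≤ 16: NO.
Slack = (n − k + 1) − d = -3.
The slack is negative: d = 19 exceeds n − k + 1 = 16 by 3, so the Singleton bound is violated and no linear [21, 6, 19]_11 code can exist. In particular it is not MDS (MDS requires d = n − k + 1 exactly).
Description: the claimed parameters are [21, 6, 19]_11; such a code would be impossible (violates the Singleton bound).


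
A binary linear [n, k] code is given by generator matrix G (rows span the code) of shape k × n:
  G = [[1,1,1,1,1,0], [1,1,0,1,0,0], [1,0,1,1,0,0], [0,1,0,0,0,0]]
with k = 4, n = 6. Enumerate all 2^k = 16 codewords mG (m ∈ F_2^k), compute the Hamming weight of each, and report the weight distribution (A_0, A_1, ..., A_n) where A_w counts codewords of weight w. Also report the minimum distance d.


Weight distribution: A_0 = 1, A_1 = 3, A_2 = 4, A_3 = 4, A_4 = 3, A_5 = 1. Minimum distance d = 1.

Enumerate all 2^4 = 16 messages m ∈ F_2^4.
For each, compute codeword c = mG in F_2^6, then tally its weight.
  m = 0000 → c = 000000, weight = 0.
  m = 1000 → c = 111110, weight = 5.
  m = 0100 → c = 110100, weight = 3.
  m = 1100 → c = 001010, weight = 2.
  m = 0010 → c = 101100, weight = 3.
  m = 1010 → c = 010010, weight = 2.
  m = 0110 → c = 011000, weight = 2.
  m = 1110 → c = 100110, weight = 3.
  m = 0001 → c = 010000, weight = 1.
  m = 1001 → c = 101110, weight = 4.
  m = 0101 → c = 100100, weight = 2.
  m = 1101 → c = 011010, weight = 3.
  m = 0011 → c = 111100, weight = 4.
  m = 1011 → c = 000010, weight = 1.
  m = 0111 → c = 001000, weight = 1.
  m = 1111 → c = 110110, weight = 4.
Tally weights:
  weight 0: 1 codewords.
  weight 1: 3 codewords.
  weight 2: 4 codewords.
  weight 3: 4 codewords.
  weight 4: 3 codewords.
  weight 5: 1 codewords.
Minimum distance d = smallest w > 0 with A_w > 0 = 1.
Sanity: Σ A_w = 16 = 2^4 = 16 ✓.


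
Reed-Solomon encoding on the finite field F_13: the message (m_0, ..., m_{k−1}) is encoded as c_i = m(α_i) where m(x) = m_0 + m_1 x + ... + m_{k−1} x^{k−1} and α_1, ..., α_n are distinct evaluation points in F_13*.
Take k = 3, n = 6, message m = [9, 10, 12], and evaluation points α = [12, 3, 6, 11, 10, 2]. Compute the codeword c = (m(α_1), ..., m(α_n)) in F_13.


c = [11, 4, 7, 11, 9, 12]

Message polynomial: m(x) = 9 + 10·x + 12·x^2 (mod 13).
For each evaluation point α_i, compute m(α_i) mod 13:
  α_1 = 12: Horner steps 12 → 11 → 11, so m(12) = 11.
  α_2 = 3: Horner steps 12 → 7 → 4, so m(3) = 4.
  α_3 = 6: Horner steps 12 → 4 → 7, so m(6) = 7.
  α_4 = 11: Horner steps 12 → 12 → 11, so m(11) = 11.
  α_5 = 10: Horner steps 12 → 0 → 9, so m(10) = 9.
  α_6 = 2: Horner steps 12 → 8 → 12, so m(2) = 12.
Codeword c = [11, 4, 7, 11, 9, 12] ∈ F_13^6.


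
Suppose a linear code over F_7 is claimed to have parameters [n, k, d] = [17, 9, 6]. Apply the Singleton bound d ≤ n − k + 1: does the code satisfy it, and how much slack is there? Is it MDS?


Singleton RHS = n − k + 1 = 9, slack = 3, bound satisfied, not MDS.

Singleton bound: d ≤ n − k + 1.
Here n = 17, k = 9, so n − k + 1 = 9.
Given d = 6, check d ≤ 9: YES.
Slack = (n − k + 1) − d = 3.
The code is NOT MDS (slack = 3 > 0).
Description: the claimed parameters are [17, 9, 6]_7; such a code would be non-MDS.


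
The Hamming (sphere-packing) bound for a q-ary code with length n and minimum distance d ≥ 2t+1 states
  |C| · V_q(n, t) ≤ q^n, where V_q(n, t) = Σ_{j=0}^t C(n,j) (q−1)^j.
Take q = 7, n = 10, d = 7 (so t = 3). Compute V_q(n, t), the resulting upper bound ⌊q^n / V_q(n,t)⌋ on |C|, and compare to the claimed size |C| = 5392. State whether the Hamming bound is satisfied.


V_q(n, t) = 27601, q^n = 282475249, Hamming bound = 10234, |C| = 5392 ≤ bound (satisfied).

Step 1: Compute V_q(n, t) = Σ_{j=0}^3 C(n, j) (q−1)^j.
  j = 0: C(10,0)·(6)^0 = 1·1 = 1.
  j = 1: C(10,1)·(6)^1 = 10·6 = 60.
  j = 2: C(10,2)·(6)^2 = 45·36 = 1620.
  j = 3: C(10,3)·(6)^3 = 120·216 = 25920.
  V_q(n, t) = 1 + 60 + 1620 + 25920 = 27601.
Step 2: q^n = 7^10 = 282475249.
Step 3: Hamming bound ⌊q^n / V_q(n,t)⌋ = ⌊282475249/27601⌋ = 10234.
Step 4: Compare |C| = 5392 to 10234: satisfied.
The claimed |C| lies below the Hamming bound.


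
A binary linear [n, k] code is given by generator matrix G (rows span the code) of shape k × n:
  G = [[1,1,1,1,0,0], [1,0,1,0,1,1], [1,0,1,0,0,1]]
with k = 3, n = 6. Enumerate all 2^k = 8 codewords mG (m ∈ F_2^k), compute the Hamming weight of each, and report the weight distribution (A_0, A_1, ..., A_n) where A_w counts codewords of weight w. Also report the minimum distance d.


Weight distribution: A_0 = 1, A_1 = 1, A_3 = 2, A_4 = 3, A_5 = 1. Minimum distance d = 1.

Enumerate all 2^3 = 8 messages m ∈ F_2^3.
For each, compute codeword c = mG in F_2^6, then tally its weight.
  m = 000 → c = 000000, weight = 0.
  m = 100 → c = 111100, weight = 4.
  m = 010 → c = 101011, weight = 4.
  m = 110 → c = 010111, weight = 4.
  m = 001 → c = 101001, weight = 3.
  m = 101 → c = 010101, weight = 3.
  m = 011 → c = 000010, weight = 1.
  m = 111 → c = 111110, weight = 5.
Tally weights:
  weight 0: 1 codewords.
  weight 1: 1 codewords.
  weight 3: 2 codewords.
  weight 4: 3 codewords.
  weight 5: 1 codewords.
Minimum distance d = smallest w > 0 with A_w > 0 = 1.
Sanity: Σ A_w = 8 = 2^3 = 8 ✓.


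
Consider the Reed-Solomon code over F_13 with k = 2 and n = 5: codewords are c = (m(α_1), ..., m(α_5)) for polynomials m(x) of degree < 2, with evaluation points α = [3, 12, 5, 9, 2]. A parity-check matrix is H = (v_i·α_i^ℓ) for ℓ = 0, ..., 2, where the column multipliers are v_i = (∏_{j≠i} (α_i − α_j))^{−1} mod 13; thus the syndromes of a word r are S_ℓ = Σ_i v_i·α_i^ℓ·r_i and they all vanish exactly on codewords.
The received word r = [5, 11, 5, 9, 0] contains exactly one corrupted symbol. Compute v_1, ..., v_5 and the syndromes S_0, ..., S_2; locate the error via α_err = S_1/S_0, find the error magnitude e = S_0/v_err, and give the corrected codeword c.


S = (10, 11, 3), error at position 3, error magnitude e = 3, c = [5, 11, 2, 9, 0].

Step 1: column multipliers v_i = (∏_{j≠i}(α_i − α_j))^{−1} mod 13.
  i = 1 (α = 3): (3−12)(3−5)(3−9)(3−2) = (−9)·(−2)·(−6)·1 = −108 ≡ 9, so v_1 = 9^{−1} = 3 (mod 13).
  i = 2 (α = 12): (12−3)(12−5)(12−9)(12−2) = 9·7·3·10 = 1890 ≡ 5, so v_2 = 5^{−1} = 8 (mod 13).
  i = 3 (α = 5): (5−3)(5−12)(5−9)(5−2) = 2·(−7)·(−4)·3 = 168 ≡ 12, so v_3 = 12^{−1} = 12 (mod 13).
  i = 4 (α = 9): (9−3)(9−12)(9−5)(9−2) = 6·(−3)·4·7 = −504 ≡ 3, so v_4 = 3^{−1} = 9 (mod 13).
  i = 5 (α = 2): (2−3)(2−12)(2−5)(2−9) = (−1)·(−10)·(−3)·(−7) = 210 ≡ 2, so v_5 = 2^{−1} = 7 (mod 13).
  v = [3, 8, 12, 9, 7].
Step 2: syndromes of r = [5, 11, 5, 9, 0] (all sums mod 13).
  S_0 = Σ v_i r_i = 3·5 + 8·11 + 12·5 + 9·9 + 7·0 = 244 ≡ 10.
  S_1 = Σ v_i α_i r_i = 3·3·5 + 8·12·11 + 12·5·5 + 9·9·9 + 7·2·0 = 2130 ≡ 11.
  α_i^2 mod 13 = [9, 1, 12, 3, 4].
  S_2 = Σ v_i α_i^2 r_i = 3·9·5 + 8·1·11 + 12·12·5 + 9·3·9 + 7·4·0 = 1186 ≡ 3.
  S = (10, 11, 3) ≠ 0, so r is not a codeword (an error is present).
Step 3: locate the error. For a single error e at position i, S_ℓ = v_i·e·α_i^ℓ, so α_err = S_1/S_0.
  S_0^{−1} = 10^{−1} = 4 (mod 13), so α_err = 11·4 = 44 ≡ 5 = α_3. Error position i = 3.
  Consistency check: S_2/S_1 = 3·6 = 18 ≡ 5 = α_err ✓ (single-error assumption holds).
Step 4: error magnitude e = S_0/v_3 = S_0·∏_{j≠3}(α_3 − α_j) = 10·12 = 120 ≡ 3 (mod 13).
Step 5: correct position 3: c_3 = r_3 − e = 5 − 3 ≡ 2 (mod 13). Hence c = [5, 11, 2, 9, 0].
  Check: interpolating c through the α_i gives m(x) = 3 + 5·x (degree < 2) with m(α_i) = c_i for every i, so c is indeed a codeword.


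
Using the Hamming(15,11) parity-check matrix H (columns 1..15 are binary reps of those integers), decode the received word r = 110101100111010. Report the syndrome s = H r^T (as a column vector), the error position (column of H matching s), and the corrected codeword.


s = (0, 1, 0, 1)^T, error position = 5, corrected codeword c = 110111100111010

Compute s = H r^T mod 2 one row at a time:
  s_1 = 0 + 0 + 1 + 1 + 1 + 0 + 1 + 0 = 4 ≡ 0 (mod 2).
  s_2 = 1 + 0 + 1 + 1 + 1 + 0 + 1 + 0 = 5 ≡ 1 (mod 2).
  s_3 = 1 + 0 + 1 + 1 + 1 + 1 + 1 + 0 = 6 ≡ 0 (mod 2).
  s_4 = 1 + 0 + 0 + 1 + 0 + 1 + 0 + 0 = 3 ≡ 1 (mod 2).
s = (0, 1, 0, 1)^T — this equals column 5 of H (binary 0101), so error is at position 5.
Correct: flip bit 5 of r = 110101100111010 to get c = 110111100111010.


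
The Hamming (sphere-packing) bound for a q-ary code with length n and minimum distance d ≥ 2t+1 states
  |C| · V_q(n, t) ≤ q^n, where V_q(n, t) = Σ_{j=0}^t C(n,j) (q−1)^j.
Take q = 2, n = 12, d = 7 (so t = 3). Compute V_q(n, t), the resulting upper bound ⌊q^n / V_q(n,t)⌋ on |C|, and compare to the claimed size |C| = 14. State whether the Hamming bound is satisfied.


V_q(n, t) = 299, q^n = 4096, Hamming bound = 13, |C| = 14 > bound (violated).

Step 1: Compute V_q(n, t) = Σ_{j=0}^3 C(n, j) (q−1)^j.
  j = 0: C(12,0)·(1)^0 = 1·1 = 1.
  j = 1: C(12,1)·(1)^1 = 12·1 = 12.
  j = 2: C(12,2)·(1)^2 = 66·1 = 66.
  j = 3: C(12,3)·(1)^3 = 220·1 = 220.
  V_q(n, t) = 1 + 12 + 66 + 220 = 299.
Step 2: q^n = 2^12 = 4096.
Step 3: Hamming bound ⌊q^n / V_q(n,t)⌋ = ⌊4096/299⌋ = 13.
Step 4: Compare |C| = 14 to 13: violated.
The claimed |C| lies above the Hamming bound, so no 2-ary code of length 12 with d ≥ 7 can have 14 codewords.


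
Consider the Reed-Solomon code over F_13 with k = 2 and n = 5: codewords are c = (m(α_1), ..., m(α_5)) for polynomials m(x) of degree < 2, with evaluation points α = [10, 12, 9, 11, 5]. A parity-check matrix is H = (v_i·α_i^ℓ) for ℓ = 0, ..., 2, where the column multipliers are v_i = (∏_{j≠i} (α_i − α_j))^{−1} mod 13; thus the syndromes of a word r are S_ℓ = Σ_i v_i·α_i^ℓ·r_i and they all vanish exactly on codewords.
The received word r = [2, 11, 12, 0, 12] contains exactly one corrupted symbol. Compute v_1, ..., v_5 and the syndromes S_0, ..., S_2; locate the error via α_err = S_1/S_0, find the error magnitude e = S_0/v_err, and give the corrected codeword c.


S = (4, 10, 12), error at position 3, error magnitude e = 8, c = [2, 11, 4, 0, 12].

Step 1: column multipliers v_i = (∏_{j≠i}(α_i − α_j))^{−1} mod 13.
  i = 1 (α = 10): (10−12)(10−9)(10−11)(10−5) = (−2)·1·(−1)·5 = 10 ≡ 10, so v_1 = 10^{−1} = 4 (mod 13).
  i = 2 (α = 12): (12−10)(12−9)(12−11)(12−5) = 2·3·1·7 = 42 ≡ 3, so v_2 = 3^{−1} = 9 (mod 13).
  i = 3 (α = 9): (9−10)(9−12)(9−11)(9−5) = (−1)·(−3)·(−2)·4 = −24 ≡ 2, so v_3 = 2^{−1} = 7 (mod 13).
  i = 4 (α = 11): (11−10)(11−12)(11−9)(11−5) = 1·(−1)·2·6 = −12 ≡ 1, so v_4 = 1^{−1} = 1 (mod 13).
  i = 5 (α = 5): (5−10)(5−12)(5−9)(5−11) = (−5)·(−7)·(−4)·(−6) = 840 ≡ 8, so v_5 = 8^{−1} = 5 (mod 13).
  v = [4, 9, 7, 1, 5].
Step 2: syndromes of r = [2, 11, 12, 0, 12] (all sums mod 13).
  S_0 = Σ v_i r_i = 4·2 + 9·11 + 7·12 + 1·0 + 5·12 = 251 ≡ 4.
  S_1 = Σ v_i α_i r_i = 4·10·2 + 9·12·11 + 7·9·12 + 1·11·0 + 5·5·12 = 2324 ≡ 10.
  α_i^2 mod 13 = [9, 1, 3, 4, 12].
  S_2 = Σ v_i α_i^2 r_i = 4·9·2 + 9·1·11 + 7·3·12 + 1·4·0 + 5·12·12 = 1143 ≡ 12.
  S = (4, 10, 12) ≠ 0, so r is not a codeword (an error is present).
Step 3: locate the error. For a single error e at position i, S_ℓ = v_i·e·α_i^ℓ, so α_err = S_1/S_0.
  S_0^{−1} = 4^{−1} = 10 (mod 13), so α_err = 10·10 = 100 ≡ 9 = α_3. Error position i = 3.
  Consistency check: S_2/S_1 = 12·4 = 48 ≡ 9 = α_err ✓ (single-error assumption holds).
Step 4: error magnitude e = S_0/v_3 = S_0·∏_{j≠3}(α_3 − α_j) = 4·2 = 8 ≡ 8 (mod 13).
Step 5: correct position 3: c_3 = r_3 − e = 12 − 8 ≡ 4 (mod 13). Hence c = [2, 11, 4, 0, 12].
  Check: interpolating c through the α_i gives m(x) = 9 + 11·x (degree < 2) with m(α_i) = c_i for every i, so c is indeed a codeword.


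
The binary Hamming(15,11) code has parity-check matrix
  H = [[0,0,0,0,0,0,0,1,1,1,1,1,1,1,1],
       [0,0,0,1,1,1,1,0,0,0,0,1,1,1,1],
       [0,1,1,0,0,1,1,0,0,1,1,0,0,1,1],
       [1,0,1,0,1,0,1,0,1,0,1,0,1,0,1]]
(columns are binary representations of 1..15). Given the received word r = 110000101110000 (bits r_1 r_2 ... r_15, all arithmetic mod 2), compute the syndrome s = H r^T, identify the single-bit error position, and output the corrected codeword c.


s = (1, 1, 0, 0)^T, error position = 12, corrected codeword c = 110000101111000

Compute s = H r^T mod 2 one row at a time:
  s_1 = 0 + 1 + 1 + 1 + 0 + 0 + 0 + 0 = 3 ≡ 1 (mod 2).
  s_2 = 0 + 0 + 0 + 1 + 0 + 0 + 0 + 0 = 1 ≡ 1 (mod 2).
  s_3 = 1 + 0 + 0 + 1 + 1 + 1 + 0 + 0 = 4 ≡ 0 (mod 2).
  s_4 = 1 + 0 + 0 + 1 + 1 + 1 + 0 + 0 = 4 ≡ 0 (mod 2).
s = (1, 1, 0, 0)^T — this equals column 12 of H (binary 1100), so error is at position 12.
Correct: flip bit 12 of r = 110000101110000 to get c = 110000101111000.


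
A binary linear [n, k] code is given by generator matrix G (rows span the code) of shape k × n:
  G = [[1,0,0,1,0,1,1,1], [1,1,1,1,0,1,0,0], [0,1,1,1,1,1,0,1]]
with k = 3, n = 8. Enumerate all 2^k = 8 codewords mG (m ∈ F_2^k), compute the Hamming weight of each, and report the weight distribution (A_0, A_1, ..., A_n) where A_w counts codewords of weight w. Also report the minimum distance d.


Weight distribution: A_0 = 1, A_3 = 1, A_4 = 2, A_5 = 3, A_6 = 1. Minimum distance d = 3.

Enumerate all 2^3 = 8 messages m ∈ F_2^3.
For each, compute codeword c = mG in F_2^8, then tally its weight.
  m = 000 → c = 00000000, weight = 0.
  m = 100 → c = 10010111, weight = 5.
  m = 010 → c = 11110100, weight = 5.
  m = 110 → c = 01100011, weight = 4.
  m = 001 → c = 01111101, weight = 6.
  m = 101 → c = 11101010, weight = 5.
  m = 011 → c = 10001001, weight = 3.
  m = 111 → c = 00011110, weight = 4.
Tally weights:
  weight 0: 1 codewords.
  weight 3: 1 codewords.
  weight 4: 2 codewords.
  weight 5: 3 codewords.
  weight 6: 1 codewords.
Minimum distance d = smallest w > 0 with A_w > 0 = 3.
Sanity: Σ A_w = 8 = 2^3 = 8 ✓.


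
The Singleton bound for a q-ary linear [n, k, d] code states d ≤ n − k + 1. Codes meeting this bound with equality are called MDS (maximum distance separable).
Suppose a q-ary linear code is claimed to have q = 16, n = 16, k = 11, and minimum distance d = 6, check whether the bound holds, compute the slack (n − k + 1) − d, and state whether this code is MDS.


Singleton RHS = n − k + 1 = 6, slack = 0, bound satisfied, MDS.

Singleton bound: d ≤ n − k + 1.
Here n = 16, k = 11, so n − k + 1 = 6.
Given d = 6, check d ≤ 6: YES.
Slack = (n − k + 1) − d = 0.
The code is MDS (slack = 0).
Description: the claimed parameters are [16, 11, 6]_16; such a code would be MDS (meets Singleton bound).


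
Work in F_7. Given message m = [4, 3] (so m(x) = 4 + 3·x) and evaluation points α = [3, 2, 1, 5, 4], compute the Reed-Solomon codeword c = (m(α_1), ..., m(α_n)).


c = [6, 3, 0, 5, 2]

Message polynomial: m(x) = 4 + 3·x (mod 7).
For each evaluation point α_i, compute m(α_i) mod 7:
  α_1 = 3: Horner steps 3 → 6, so m(3) = 6.
  α_2 = 2: Horner steps 3 → 3, so m(2) = 3.
  α_3 = 1: Horner steps 3 → 0, so m(1) = 0.
  α_4 = 5: Horner steps 3 → 5, so m(5) = 5.
  α_5 = 4: Horner steps 3 → 2, so m(4) = 2.
Codeword c = [6, 3, 0, 5, 2] ∈ F_7^5.


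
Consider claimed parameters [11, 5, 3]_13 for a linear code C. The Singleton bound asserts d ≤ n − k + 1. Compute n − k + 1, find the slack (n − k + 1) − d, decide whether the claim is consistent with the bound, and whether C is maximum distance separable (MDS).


Singleton RHS = n − k + 1 = 7, slack = 4, bound satisfied, not MDS.

Singleton bound: d ≤ n − k + 1.
Here n = 11, k = 5, so n − k + 1 = 7.
Given d = 3, check d ≤ 7: YES.
Slack = (n − k + 1) − d = 4.
The code is NOT MDS (slack = 4 > 0).
Description: the claimed parameters are [11, 5, 3]_13; such a code would be non-MDS.


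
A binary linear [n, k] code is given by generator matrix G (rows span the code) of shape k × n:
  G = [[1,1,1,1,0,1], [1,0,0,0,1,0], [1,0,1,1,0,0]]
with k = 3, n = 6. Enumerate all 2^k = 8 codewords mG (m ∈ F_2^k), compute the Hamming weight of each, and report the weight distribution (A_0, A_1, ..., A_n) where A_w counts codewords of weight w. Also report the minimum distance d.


Weight distribution: A_0 = 1, A_2 = 2, A_3 = 2, A_4 = 1, A_5 = 2. Minimum distance d = 2.

Enumerate all 2^3 = 8 messages m ∈ F_2^3.
For each, compute codeword c = mG in F_2^6, then tally its weight.
  m = 000 → c = 000000, weight = 0.
  m = 100 → c = 111101, weight = 5.
  m = 010 → c = 100010, weight = 2.
  m = 110 → c = 011111, weight = 5.
  m = 001 → c = 101100, weight = 3.
  m = 101 → c = 010001, weight = 2.
  m = 011 → c = 001110, weight = 3.
  m = 111 → c = 110011, weight = 4.
Tally weights:
  weight 0: 1 codewords.
  weight 2: 2 codewords.
  weight 3: 2 codewords.
  weight 4: 1 codewords.
  weight 5: 2 codewords.
Minimum distance d = smallest w > 0 with A_w > 0 = 2.
Sanity: Σ A_w = 8 = 2^3 = 8 ✓.


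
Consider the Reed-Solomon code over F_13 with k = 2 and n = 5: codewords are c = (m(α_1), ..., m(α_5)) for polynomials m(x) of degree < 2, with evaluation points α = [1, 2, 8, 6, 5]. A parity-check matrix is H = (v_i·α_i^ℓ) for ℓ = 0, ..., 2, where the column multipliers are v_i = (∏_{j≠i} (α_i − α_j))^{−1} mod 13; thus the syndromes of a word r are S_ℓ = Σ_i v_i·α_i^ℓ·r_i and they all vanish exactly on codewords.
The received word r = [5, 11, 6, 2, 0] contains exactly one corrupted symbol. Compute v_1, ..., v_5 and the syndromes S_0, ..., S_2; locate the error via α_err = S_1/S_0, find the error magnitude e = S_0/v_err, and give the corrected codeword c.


S = (5, 10, 7), error at position 2, error magnitude e = 4, c = [5, 7, 6, 2, 0].

Step 1: column multipliers v_i = (∏_{j≠i}(α_i − α_j))^{−1} mod 13.
  i = 1 (α = 1): (1−2)(1−8)(1−6)(1−5) = (−1)·(−7)·(−5)·(−4) = 140 ≡ 10, so v_1 = 10^{−1} = 4 (mod 13).
  i = 2 (α = 2): (2−1)(2−8)(2−6)(2−5) = 1·(−6)·(−4)·(−3) = −72 ≡ 6, so v_2 = 6^{−1} = 11 (mod 13).
  i = 3 (α = 8): (8−1)(8−2)(8−6)(8−5) = 7·6·2·3 = 252 ≡ 5, so v_3 = 5^{−1} = 8 (mod 13).
  i = 4 (α = 6): (6−1)(6−2)(6−8)(6−5) = 5·4·(−2)·1 = −40 ≡ 12, so v_4 = 12^{−1} = 12 (mod 13).
  i = 5 (α = 5): (5−1)(5−2)(5−8)(5−6) = 4·3·(−3)·(−1) = 36 ≡ 10, so v_5 = 10^{−1} = 4 (mod 13).
  v = [4, 11, 8, 12, 4].
Step 2: syndromes of r = [5, 11, 6, 2, 0] (all sums mod 13).
  S_0 = Σ v_i r_i = 4·5 + 11·11 + 8·6 + 12·2 + 4·0 = 213 ≡ 5.
  S_1 = Σ v_i α_i r_i = 4·1·5 + 11·2·11 + 8·8·6 + 12·6·2 + 4·5·0 = 790 ≡ 10.
  α_i^2 mod 13 = [1, 4, 12, 10, 12].
  S_2 = Σ v_i α_i^2 r_i = 4·1·5 + 11·4·11 + 8·12·6 + 12·10·2 + 4·12·0 = 1320 ≡ 7.
  S = (5, 10, 7) ≠ 0, so r is not a codeword (an error is present).
Step 3: locate the error. For a single error e at position i, S_ℓ = v_i·e·α_i^ℓ, so α_err = S_1/S_0.
  S_0^{−1} = 5^{−1} = 8 (mod 13), so α_err = 10·8 = 80 ≡ 2 = α_2. Error position i = 2.
  Consistency check: S_2/S_1 = 7·4 = 28 ≡ 2 = α_err ✓ (single-error assumption holds).
Step 4: error magnitude e = S_0/v_2 = S_0·∏_{j≠2}(α_2 − α_j) = 5·6 = 30 ≡ 4 (mod 13).
Step 5: correct position 2: c_2 = r_2 − e = 11 − 4 ≡ 7 (mod 13). Hence c = [5, 7, 6, 2, 0].
  Check: interpolating c through the α_i gives m(x) = 3 + 2·x (degree < 2) with m(α_i) = c_i for every i, so c is indeed a codeword.


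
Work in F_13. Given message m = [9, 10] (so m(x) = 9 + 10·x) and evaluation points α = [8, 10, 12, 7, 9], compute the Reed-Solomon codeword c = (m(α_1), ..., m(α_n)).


c = [11, 5, 12, 1, 8]

Message polynomial: m(x) = 9 + 10·x (mod 13).
For each evaluation point α_i, compute m(α_i) mod 13:
  α_1 = 8: Horner steps 10 → 11, so m(8) = 11.
  α_2 = 10: Horner steps 10 → 5, so m(10) = 5.
  α_3 = 12: Horner steps 10 → 12, so m(12) = 12.
  α_4 = 7: Horner steps 10 → 1, so m(7) = 1.
  α_5 = 9: Horner steps 10 → 8, so m(9) = 8.
Codeword c = [11, 5, 12, 1, 8] ∈ F_13^5.


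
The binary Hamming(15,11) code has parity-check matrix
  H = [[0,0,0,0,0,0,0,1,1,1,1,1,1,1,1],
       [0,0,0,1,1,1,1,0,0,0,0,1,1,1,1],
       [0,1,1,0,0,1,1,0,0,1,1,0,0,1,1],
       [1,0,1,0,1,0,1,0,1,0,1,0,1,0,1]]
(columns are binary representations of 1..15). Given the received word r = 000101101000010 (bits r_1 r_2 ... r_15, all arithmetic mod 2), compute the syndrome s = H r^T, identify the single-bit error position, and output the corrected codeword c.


s = (0, 0, 1, 0)^T, error position = 2, corrected codeword c = 010101101000010

Compute s = H r^T mod 2 one row at a time:
  s_1 = 0 + 1 + 0 + 0 + 0 + 0 + 1 + 0 = 2 ≡ 0 (mod 2).
  s_2 = 1 + 0 + 1 + 1 + 0 + 0 + 1 + 0 = 4 ≡ 0 (mod 2).
  s_3 = 0 + 0 + 1 + 1 + 0 + 0 + 1 + 0 = 3 ≡ 1 (mod 2).
  s_4 = 0 + 0 + 0 + 1 + 1 + 0 + 0 + 0 = 2 ≡ 0 (mod 2).
s = (0, 0, 1, 0)^T — this equals column 2 of H (binary 0010), so error is at position 2.
Correct: flip bit 2 of r = 000101101000010 to get c = 010101101000010.


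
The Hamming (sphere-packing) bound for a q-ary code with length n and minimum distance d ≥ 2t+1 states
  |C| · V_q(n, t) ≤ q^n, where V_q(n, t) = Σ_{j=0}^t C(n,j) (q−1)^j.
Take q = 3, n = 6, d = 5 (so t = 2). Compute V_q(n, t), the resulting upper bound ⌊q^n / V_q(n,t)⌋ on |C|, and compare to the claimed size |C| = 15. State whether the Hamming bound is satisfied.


V_q(n, t) = 73, q^n = 729, Hamming bound = 9, |C| = 15 > bound (violated).

Step 1: Compute V_q(n, t) = Σ_{j=0}^2 C(n, j) (q−1)^j.
  j = 0: C(6,0)·(2)^0 = 1·1 = 1.
  j = 1: C(6,1)·(2)^1 = 6·2 = 12.
  j = 2: C(6,2)·(2)^2 = 15·4 = 60.
  V_q(n, t) = 1 + 12 + 60 = 73.
Step 2: q^n = 3^6 = 729.
Step 3: Hamming bound ⌊q^n / V_q(n,t)⌋ = ⌊729/73⌋ = 9.
Step 4: Compare |C| = 15 to 9: violated.
The claimed |C| lies above the Hamming bound, so no 3-ary code of length 6 with d ≥ 5 can have 15 codewords.


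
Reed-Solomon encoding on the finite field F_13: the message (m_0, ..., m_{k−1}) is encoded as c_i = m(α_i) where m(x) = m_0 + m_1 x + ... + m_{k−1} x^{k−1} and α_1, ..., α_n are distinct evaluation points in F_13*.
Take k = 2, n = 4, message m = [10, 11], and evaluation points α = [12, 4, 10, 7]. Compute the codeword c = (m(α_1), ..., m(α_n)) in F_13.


c = [12, 2, 3, 9]

Message polynomial: m(x) = 10 + 11·x (mod 13).
For each evaluation point α_i, compute m(α_i) mod 13:
  α_1 = 12: Horner steps 11 → 12, so m(12) = 12.
  α_2 = 4: Horner steps 11 → 2, so m(4) = 2.
  α_3 = 10: Horner steps 11 → 3, so m(10) = 3.
  α_4 = 7: Horner steps 11 → 9, so m(7) = 9.
Codeword c = [12, 2, 3, 9] ∈ F_13^4.
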